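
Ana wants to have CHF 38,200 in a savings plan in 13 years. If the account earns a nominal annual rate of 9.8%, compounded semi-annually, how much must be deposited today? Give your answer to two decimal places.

CHF 11,012.87

i = 0.098/2 = 0.049 per half-year; n = 13·2 = 26.
Discount factor = (1+0.049)^(−26) = 0.288295; PV = 38,200 × 0.288295 = 11,012.8740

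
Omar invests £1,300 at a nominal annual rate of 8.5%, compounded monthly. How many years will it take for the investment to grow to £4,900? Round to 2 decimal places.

Periodic rate i = 0.085/12 = 0.00708333.
(1+i)^n = 4900/1300 = 3.76923, so n = ln 3.76923 / ln 1.00708 = 187.9856 months
= 187.9856/12 years

15.67 years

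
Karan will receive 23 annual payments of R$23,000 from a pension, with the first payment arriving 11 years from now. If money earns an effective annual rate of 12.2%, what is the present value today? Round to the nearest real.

R$55,404

Value one period before first payment (t=10): 23000 × [1 − (1+0.122)^(−23)] / 0.122 = 23000 × 7.616218 = 175,173.0214
PV₀ = 175,173.0214 / (1+0.122)^10 = 175,173.0214 / 3.161758 = 55,403.6850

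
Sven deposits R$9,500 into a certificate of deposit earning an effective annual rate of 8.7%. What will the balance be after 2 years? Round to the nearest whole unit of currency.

FV = 9,500 × (1 + 0.087)^2 = 11,224.9055

R$11,225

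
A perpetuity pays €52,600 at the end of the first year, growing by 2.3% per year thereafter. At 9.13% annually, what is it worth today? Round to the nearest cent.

PV = D₁/(r − g) = 52600/(0.0913 − 0.023) = 770,131.7716

€770,131.77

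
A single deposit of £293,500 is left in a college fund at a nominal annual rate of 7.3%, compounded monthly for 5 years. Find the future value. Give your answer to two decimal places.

£422,323.63

i = 0.073/12 = 0.00608333 per month; n = 5·12 = 60.
293,500 × (1+0.00608333)^60 = 293,500 × 1.438922 = 422,323.6288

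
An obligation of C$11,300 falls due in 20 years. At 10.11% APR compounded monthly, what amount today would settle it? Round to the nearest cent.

C$1,508.74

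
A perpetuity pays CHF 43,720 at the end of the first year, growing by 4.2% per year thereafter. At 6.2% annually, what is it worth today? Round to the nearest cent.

CHF 2,186,000.00

PV = D₁/(r − g) = 43720/(0.062 − 0.042) = 2,186,000.0000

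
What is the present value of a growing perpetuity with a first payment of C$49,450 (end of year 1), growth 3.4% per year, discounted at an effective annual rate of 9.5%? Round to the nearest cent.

PV = D₁/(r − g) = 49450/(0.095 − 0.034) = 810,655.7377

C$810,655.74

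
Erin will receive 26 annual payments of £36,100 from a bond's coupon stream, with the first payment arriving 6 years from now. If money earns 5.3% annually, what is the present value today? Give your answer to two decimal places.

£388,736.69

Value one period before first payment (t=5): 36100 × [1 − (1+0.053)^(−26)] / 0.053 = 36100 × 13.940880 = 503,265.7711
PV₀ = 503,265.7711 / (1+0.053)^5 = 503,265.7711 / 1.294619 = 388,736.6946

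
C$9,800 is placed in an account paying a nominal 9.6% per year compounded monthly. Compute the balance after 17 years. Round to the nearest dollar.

Periodic rate i = 0.096/12 = 0.008; n = 17 × 12 = 204 periods.
FV = 9,800 × (1 + 0.008)^204 = 49,793.7261

C$49,794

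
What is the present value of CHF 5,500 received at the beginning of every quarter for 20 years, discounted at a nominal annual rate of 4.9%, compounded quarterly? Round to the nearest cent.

CHF 282,889.76

i = 0.049/4 = 0.01225 per quarter; n = 20·4 = 80.
PV = 5500 × [1 − (1+0.01225)^(−80)] / 0.01225 × (1+i) = 5500 × 51.434502 = 282,889.7591
(Beginning-of-period payments → annuity-due factor ×(1+i).)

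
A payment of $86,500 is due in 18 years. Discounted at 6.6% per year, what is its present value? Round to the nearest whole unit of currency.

$27,377

PV = FV·(1+i)^(−n) = 86,500 × 0.316498 = 27,377.0357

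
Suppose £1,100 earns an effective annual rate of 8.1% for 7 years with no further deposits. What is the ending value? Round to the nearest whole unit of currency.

£1,897

FV = 1,100 × (1 + 0.081)^7 = 1,897.4596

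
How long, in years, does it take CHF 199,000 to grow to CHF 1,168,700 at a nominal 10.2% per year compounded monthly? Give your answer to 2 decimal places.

17.43 years

Periodic rate i = 0.102/12 = 0.0085.
(1+i)^n = 1.1687e+06/199000 = 5.87286, so n = ln 5.87286 / ln 1.0085 = 209.1595 months
= 209.1595/12 years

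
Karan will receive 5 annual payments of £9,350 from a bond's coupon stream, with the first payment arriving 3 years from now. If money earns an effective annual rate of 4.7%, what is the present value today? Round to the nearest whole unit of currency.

Value one period before first payment (t=2): 9350 × [1 − (1+0.047)^(−5)] / 0.047 = 9350 × 4.365617 = 40,818.5226
PV₀ = 40,818.5226 / (1+0.047)^2 = 40,818.5226 / 1.096209 = 37,236.0769

£37,236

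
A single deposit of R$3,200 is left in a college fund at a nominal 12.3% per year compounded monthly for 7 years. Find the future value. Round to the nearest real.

i = 0.123/12 = 0.01025 per month; n = 7·12 = 84.
FV = 3,200 × (1 + 0.01025)^84 = 7,536.5771

R$7,537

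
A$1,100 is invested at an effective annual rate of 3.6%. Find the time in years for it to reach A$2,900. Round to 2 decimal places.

n = ln(2900/1100) / ln(1+0.036) = ln(2.63636) / 0.035367 = 27.4096 years

27.41 years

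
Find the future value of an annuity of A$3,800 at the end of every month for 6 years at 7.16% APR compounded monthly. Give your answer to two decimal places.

A$340,523.97

With 12 periods per year: i = 0.00596667, n = 72.
Accumulation factor s(72|0.00596667) = 89.611571; FV = 3800 × 89.611571 = 340,523.9683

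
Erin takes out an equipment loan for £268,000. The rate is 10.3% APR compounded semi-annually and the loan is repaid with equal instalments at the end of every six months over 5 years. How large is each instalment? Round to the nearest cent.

£34,960.50

Periodic rate i = 0.103/2 = 0.0515; n = 5 × 2 = 10 periods.
PMT = 268000 / ( [1 − (1+0.0515)^(−10)] / 0.0515 ) = 268000 / 7.665795 = 34,960.4987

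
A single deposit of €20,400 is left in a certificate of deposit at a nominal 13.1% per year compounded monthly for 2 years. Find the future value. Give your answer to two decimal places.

With 12 periods per year: i = 0.0109167, n = 24.
20,400 × (1+0.0109167)^24 = 20,400 × 1.297683 = 26,472.7298

€26,472.73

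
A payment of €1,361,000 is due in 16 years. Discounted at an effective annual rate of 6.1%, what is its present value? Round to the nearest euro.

€527,730

PV = FV·(1+i)^(−n) = 1,361,000 × 0.387752 = 527,730.2424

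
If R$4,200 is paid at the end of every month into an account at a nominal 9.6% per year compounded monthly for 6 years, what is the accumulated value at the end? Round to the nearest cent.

R$406,789.08

i = 0.096/12 = 0.008 per month; n = 6·12 = 72.
Accumulation factor s(72|0.008) = 96.854542; FV = 4200 × 96.854542 = 406,789.0775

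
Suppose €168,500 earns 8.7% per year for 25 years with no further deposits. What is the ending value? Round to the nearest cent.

FV = 168,500 × (1 + 0.087)^25 = 1,356,246.1157

€1,356,246.12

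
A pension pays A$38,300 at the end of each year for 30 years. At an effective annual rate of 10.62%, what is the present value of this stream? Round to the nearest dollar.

A$343,179

PV = PMT · [1 − (1+i)^(−n)] / i = 38300 · 8.960300 = 343,179.4814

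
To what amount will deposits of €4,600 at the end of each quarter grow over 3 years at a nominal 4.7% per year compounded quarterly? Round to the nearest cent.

i = 0.047/4 = 0.01175 per quarter; n = 3·4 = 12.
FV = 4600 × [(1+0.01175)^12 − 1] / 0.01175 = 4600 × 12.806692 = 58,910.7835

€58,910.78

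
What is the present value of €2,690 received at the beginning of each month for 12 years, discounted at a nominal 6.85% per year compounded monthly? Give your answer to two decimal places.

With 12 periods per year: i = 0.00570833, n = 144.
PV = PMT · [1 − (1+i)^(−n)] / i × (1+i) = 2690 · 98.559967 = 265,126.3118
(annuity-due: payments at period start, so ×(1+i).)

€265,126.31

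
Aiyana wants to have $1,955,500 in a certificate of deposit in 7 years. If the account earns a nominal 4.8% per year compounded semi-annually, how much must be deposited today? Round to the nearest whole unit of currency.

$1,403,002

i = 0.048/2 = 0.024 per half-year; n = 7·2 = 14.
Discount factor = (1+0.024)^(−14) = 0.717465; PV = 1,955,500 × 0.717465 = 1,403,002.4433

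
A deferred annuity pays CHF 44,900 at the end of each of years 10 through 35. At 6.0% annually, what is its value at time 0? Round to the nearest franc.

CHF 345,575

Value one period before first payment (t=9): 44900 × [1 − (1+0.06)^(−26)] / 0.06 = 44900 × 13.003166 = 583,842.1618
Discount back 9 years: 583,842.1618 × (1+0.06)^(−9) = 583,842.1618 × 0.591898 = 345,575.2785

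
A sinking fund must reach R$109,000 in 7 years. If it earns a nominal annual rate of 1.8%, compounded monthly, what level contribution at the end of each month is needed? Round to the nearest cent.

R$1,218.56

With 12 periods per year: i = 0.0015, n = 84.
PMT = 109000 / ( [(1+0.0015)^84 − 1] / 0.0015 ) = 109000 / 89.450060 = 1,218.5570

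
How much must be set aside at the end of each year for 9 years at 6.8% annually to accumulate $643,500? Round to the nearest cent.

FV-annuity factor = 11.878854; PMT = 643500 / 11.878854 = 54,171.8913

$54,171.89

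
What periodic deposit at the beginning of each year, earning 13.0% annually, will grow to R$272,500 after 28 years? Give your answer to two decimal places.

FV-annuity factor × (1+i) = 257.583376; PMT = 272500 / 257.583376 = 1,057.9099

R$1,057.91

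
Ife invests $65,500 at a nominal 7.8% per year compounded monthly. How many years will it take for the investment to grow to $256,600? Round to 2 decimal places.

Periodic rate i = 0.078/12 = 0.0065.
(1+i)^n = 256600/65500 = 3.91756, so n = ln 3.91756 / ln 1.0065 = 210.7540 months
= 210.7540/12 years

17.56 years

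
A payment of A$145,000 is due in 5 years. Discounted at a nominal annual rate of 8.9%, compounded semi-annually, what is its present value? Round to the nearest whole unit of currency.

A$93,817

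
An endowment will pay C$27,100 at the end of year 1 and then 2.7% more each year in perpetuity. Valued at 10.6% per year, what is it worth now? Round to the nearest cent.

PV = PMT / (i − g) = 27100 / (0.106 − 0.027) = 27100 / 0.079000 = 343,037.9747

C$343,037.97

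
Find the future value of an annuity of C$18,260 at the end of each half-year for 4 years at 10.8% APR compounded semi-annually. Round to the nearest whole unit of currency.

Periodic rate i = 0.108/2 = 0.054; n = 4 × 2 = 8 periods.
FV = 18260 × [(1+0.054)^8 − 1] / 0.054 = 18260 × 9.686808 = 176,881.1087

C$176,881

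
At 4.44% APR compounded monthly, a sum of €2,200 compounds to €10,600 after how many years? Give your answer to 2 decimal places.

35.48 years

Periodic rate i = 0.0444/12 = 0.0037.
n = ln(10600/2200) / ln(1+0.0037) = ln(4.81818) / 0.003693 = 425.7578 months
= 425.7578/12 years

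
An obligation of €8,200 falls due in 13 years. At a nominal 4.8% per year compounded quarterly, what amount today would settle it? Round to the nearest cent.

i = 0.048/4 = 0.012 per quarter; n = 13·4 = 52.
PV = 8,200 / (1 + 0.012)^52 = 8,200 / 1.859459 = 4,409.8844

€4,409.88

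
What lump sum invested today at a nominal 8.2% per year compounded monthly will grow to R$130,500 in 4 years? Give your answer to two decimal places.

Periodic rate i = 0.082/12 = 0.00683333; n = 4 × 12 = 48 periods.
PV = FV·(1+i)^(−n) = 130,500 × 0.721167 = 94,112.3060

R$94,112.31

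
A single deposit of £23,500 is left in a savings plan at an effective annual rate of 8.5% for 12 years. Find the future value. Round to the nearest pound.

£62,550

FV = PV·(1+i)^n = 23,500 × 2.661686 = 62,549.6265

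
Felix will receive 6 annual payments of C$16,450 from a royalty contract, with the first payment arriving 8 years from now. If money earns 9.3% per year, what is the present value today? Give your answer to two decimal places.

C$39,246.57

PV at t=7 (ordinary 6-year annuity): 16450 × a(6|0.093) = 16450 × 4.446077 = 73,137.9609
Discount back 7 years: 73,137.9609 × (1+0.093)^(−7) = 73,137.9609 × 0.536610 = 39,246.5707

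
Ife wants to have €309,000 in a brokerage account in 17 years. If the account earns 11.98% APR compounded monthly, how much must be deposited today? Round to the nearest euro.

€40,725

With 12 periods per year: i = 0.00998333, n = 204.
PV = FV·(1+i)^(−n) = 309,000 × 0.131796 = 40,724.9183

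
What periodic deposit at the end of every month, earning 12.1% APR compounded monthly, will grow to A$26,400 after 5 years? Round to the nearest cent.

A$322.39

i = 0.121/12 = 0.0100833 per month; n = 5·12 = 60.
PMT = 26400 / ( [(1+0.0100833)^60 − 1] / 0.0100833 ) = 26400 / 81.888810 = 322.3884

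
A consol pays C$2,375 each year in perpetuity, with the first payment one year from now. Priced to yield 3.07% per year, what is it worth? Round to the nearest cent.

C$77,361.56

PV = C/r = 2375/0.0307 = 77,361.5635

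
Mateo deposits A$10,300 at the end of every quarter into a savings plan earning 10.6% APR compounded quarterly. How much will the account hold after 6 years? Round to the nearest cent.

i = 0.106/4 = 0.0265 per quarter; n = 6·4 = 24.
Accumulation factor s(24|0.0265) = 32.955947; FV = 10300 × 32.955947 = 339,446.2527

A$339,446.25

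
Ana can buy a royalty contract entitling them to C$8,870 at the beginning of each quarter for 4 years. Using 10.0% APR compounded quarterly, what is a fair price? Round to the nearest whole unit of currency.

Periodic rate i = 0.1/4 = 0.025; n = 4 × 4 = 16 periods.
PV = PMT · [1 − (1+i)^(−n)] / i × (1+i) = 8870 · 13.381378 = 118,692.8204
Payments are at the start of each period, so multiply by (1+i).

C$118,693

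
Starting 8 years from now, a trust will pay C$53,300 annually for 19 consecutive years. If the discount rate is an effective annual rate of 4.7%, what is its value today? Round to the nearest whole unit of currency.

C$478,677

Value one period before first payment (t=7): 53300 × [1 − (1+0.047)^(−19)] / 0.047 = 53300 × 12.386321 = 660,190.9010
PV₀ = 660,190.9010 / (1+0.047)^7 = 660,190.9010 / 1.379198 = 478,677.2228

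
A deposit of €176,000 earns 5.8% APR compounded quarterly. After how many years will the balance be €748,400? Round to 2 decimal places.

25.14 years

Periodic rate i = 0.058/4 = 0.0145.
n = ln(748400/176000) / ln(1+0.0145) = ln(4.25227) / 0.014396 = 100.5464 quarters
= 100.5464/4 years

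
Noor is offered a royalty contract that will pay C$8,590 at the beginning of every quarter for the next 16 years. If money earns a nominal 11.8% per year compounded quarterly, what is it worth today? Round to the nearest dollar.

Periodic rate i = 0.118/4 = 0.0295; n = 16 × 4 = 64 periods.
Annuity factor a(64|0.0295) × (1+i) = 29.469330; PV = 8590 × 29.469330 = 253,141.5420
(Beginning-of-period payments → annuity-due factor ×(1+i).)

C$253,142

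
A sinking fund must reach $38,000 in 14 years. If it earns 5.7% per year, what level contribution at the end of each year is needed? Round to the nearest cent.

$1,846.63

FV-annuity factor = 20.578078; PMT = 38000 / 20.578078 = 1,846.6253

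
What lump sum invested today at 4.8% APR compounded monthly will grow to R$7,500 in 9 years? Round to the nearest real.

R$4,873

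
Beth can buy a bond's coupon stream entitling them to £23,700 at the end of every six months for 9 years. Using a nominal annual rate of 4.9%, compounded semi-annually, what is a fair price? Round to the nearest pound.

With 2 periods per year: i = 0.0245, n = 18.
Annuity factor a(18|0.0245) = 14.415435; PV = 23700 × 14.415435 = 341,645.8188

£341,646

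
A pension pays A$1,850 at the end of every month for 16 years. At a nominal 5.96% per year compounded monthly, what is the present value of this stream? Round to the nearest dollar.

A$228,607

With 12 periods per year: i = 0.00496667, n = 192.
PV = 1850 × [1 − (1+0.00496667)^(−192)] / 0.00496667 = 1850 × 123.571434 = 228,607.1537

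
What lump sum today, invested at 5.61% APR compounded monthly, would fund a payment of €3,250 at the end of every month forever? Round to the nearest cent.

€695,187.17

Periodic rate i = 0.0561/12 = 0.004675.
PV = C/r = 3250/0.004675 = 695,187.1658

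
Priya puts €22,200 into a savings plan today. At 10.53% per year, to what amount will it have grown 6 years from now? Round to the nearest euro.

€40,479

FV = 22,200 × (1 + 0.1053)^6 = 40,479.3933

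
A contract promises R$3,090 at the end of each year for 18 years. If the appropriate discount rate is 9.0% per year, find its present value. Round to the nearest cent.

Annuity factor a(18|0.09) = 8.755625; PV = 3090 × 8.755625 = 27,054.8816

R$27,054.88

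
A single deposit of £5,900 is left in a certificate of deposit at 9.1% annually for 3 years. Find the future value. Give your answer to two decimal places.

£7,661.72

FV = 5,900 × (1 + 0.091)^3 = 7,661.7198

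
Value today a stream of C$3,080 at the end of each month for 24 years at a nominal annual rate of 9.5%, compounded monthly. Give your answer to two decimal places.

C$348,899.83

i = 0.095/12 = 0.00791667 per month; n = 24·12 = 288.
Annuity factor a(288|0.00791667) = 113.279165; PV = 3080 × 113.279165 = 348,899.8273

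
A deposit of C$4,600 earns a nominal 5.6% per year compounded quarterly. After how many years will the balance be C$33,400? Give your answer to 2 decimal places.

35.65 years

Periodic rate i = 0.056/4 = 0.014.
n = ln(33400/4600) / ln(1+0.014) = ln(7.26087) / 0.013903 = 142.5961 quarters
= 142.5961/4 years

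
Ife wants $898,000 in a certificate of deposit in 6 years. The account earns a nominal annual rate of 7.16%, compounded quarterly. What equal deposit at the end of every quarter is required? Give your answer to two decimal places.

Periodic rate i = 0.0716/4 = 0.0179; n = 6 × 4 = 24 periods.
FV-annuity factor = 29.654476; PMT = 898000 / 29.654476 = 30,282.1062

$30,282.11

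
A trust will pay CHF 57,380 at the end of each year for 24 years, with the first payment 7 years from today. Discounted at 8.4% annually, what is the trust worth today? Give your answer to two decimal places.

Value one period before first payment (t=6): 57380 × [1 − (1+0.084)^(−24)] / 0.084 = 57380 × 10.186783 = 584,517.5826
Discount back 6 years: 584,517.5826 × (1+0.084)^(−6) = 584,517.5826 × 0.616346 = 360,264.8458

CHF 360,264.85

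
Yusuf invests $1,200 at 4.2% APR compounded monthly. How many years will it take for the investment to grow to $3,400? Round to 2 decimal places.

24.84 years

Periodic rate i = 0.042/12 = 0.0035.
n = ln(3400/1200) / ln(1+0.0035) = ln(2.83333) / 0.003494 = 298.0787 months
= 298.0787/12 years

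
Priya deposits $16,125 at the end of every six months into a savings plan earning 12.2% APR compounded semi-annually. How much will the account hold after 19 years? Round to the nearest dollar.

$2,243,811

With 2 periods per year: i = 0.061, n = 38.
Accumulation factor s(38|0.061) = 139.151091; FV = 16125 × 139.151091 = 2,243,811.3432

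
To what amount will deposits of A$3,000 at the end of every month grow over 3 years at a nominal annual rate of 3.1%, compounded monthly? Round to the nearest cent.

Periodic rate i = 0.031/12 = 0.00258333; n = 3 × 12 = 36 periods.
FV = 3000 × [(1+0.00258333)^36 − 1] / 0.00258333 = 3000 × 37.676182 = 113,028.5464

A$113,028.55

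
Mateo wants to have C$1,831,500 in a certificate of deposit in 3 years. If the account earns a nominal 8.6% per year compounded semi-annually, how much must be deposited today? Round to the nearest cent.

With 2 periods per year: i = 0.043, n = 6.
Discount factor = (1+0.043)^(−6) = 0.776773; PV = 1,831,500 × 0.776773 = 1,422,659.8412

C$1,422,659.84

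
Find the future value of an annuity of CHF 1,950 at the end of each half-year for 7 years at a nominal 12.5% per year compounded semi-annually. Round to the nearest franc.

CHF 41,705

Periodic rate i = 0.125/2 = 0.0625; n = 7 × 2 = 14 periods.
Accumulation factor s(14|0.0625) = 21.387388; FV = 1950 × 21.387388 = 41,705.4066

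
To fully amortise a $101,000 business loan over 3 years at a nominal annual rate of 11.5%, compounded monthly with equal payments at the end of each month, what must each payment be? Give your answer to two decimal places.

With 12 periods per year: i = 0.00958333, n = 36.
Annuity-PV factor = 30.325079; PMT = 101000 / 30.325079 = 3,330.5766

$3,330.58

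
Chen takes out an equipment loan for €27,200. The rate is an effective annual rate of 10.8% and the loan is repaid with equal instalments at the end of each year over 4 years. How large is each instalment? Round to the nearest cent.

€8,729.87

PMT = 27200 / ( [1 − (1+0.108)^(−4)] / 0.108 ) = 27200 / 3.115740 = 8,729.8675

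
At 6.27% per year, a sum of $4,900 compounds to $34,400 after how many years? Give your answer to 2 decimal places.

32.05 years

n = ln(34400/4900) / ln(1+0.0627) = ln(7.02041) / 0.060813 = 32.0462 years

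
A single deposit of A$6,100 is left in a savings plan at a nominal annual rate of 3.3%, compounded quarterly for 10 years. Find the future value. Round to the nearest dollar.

Periodic rate i = 0.033/4 = 0.00825; n = 10 × 4 = 40 periods.
6,100 × (1+0.00825)^40 = 6,100 × 1.389086 = 8,473.4264

A$8,473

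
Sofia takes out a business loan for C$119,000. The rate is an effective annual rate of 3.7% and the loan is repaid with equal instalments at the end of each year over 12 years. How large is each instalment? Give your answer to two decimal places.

Annuity-PV factor = 9.550578; PMT = 119000 / 9.550578 = 12,459.9791

C$12,459.98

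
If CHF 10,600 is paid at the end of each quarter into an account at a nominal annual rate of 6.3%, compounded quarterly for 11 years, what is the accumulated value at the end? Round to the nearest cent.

With 4 periods per year: i = 0.01575, n = 44.
FV = PMT · [(1+i)^n − 1] / i = 10600 · 62.789516 = 665,568.8712

CHF 665,568.87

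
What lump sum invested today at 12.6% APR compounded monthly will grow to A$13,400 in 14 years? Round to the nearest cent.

A$2,317.41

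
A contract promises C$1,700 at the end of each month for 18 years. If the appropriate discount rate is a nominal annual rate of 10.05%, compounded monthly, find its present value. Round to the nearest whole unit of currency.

i = 0.1005/12 = 0.008375 per month; n = 18·12 = 216.
PV = PMT · [1 − (1+i)^(−n)] / i = 1700 · 99.694735 = 169,481.0487

C$169,481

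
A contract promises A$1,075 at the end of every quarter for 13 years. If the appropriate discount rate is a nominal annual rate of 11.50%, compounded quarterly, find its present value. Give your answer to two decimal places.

A$28,827.66

i = 0.115/4 = 0.02875 per quarter; n = 13·4 = 52.
PV = PMT · [1 − (1+i)^(−n)] / i = 1075 · 26.816430 = 28,827.6623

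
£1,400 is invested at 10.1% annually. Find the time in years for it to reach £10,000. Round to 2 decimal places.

20.43 years

n = ln(10000/1400) / ln(1+0.101) = ln(7.14286) / 0.096219 = 20.4338 years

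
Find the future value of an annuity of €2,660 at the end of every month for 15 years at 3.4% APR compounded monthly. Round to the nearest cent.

i = 0.034/12 = 0.00283333 per month; n = 15·12 = 180.
FV = 2660 × [(1+0.00283333)^180 − 1] / 0.00283333 = 2660 × 234.384961 = 623,463.9962

€623,464.00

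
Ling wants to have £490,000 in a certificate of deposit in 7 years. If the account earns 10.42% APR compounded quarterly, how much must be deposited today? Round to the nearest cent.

£238,493.96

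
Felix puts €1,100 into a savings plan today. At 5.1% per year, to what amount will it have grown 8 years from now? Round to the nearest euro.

€1,638

1,100 × (1+0.051)^8 = 1,100 × 1.488750 = 1,637.6248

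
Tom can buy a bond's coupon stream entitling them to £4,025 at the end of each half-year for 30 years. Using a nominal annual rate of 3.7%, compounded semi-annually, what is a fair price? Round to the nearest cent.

£145,135.29

i = 0.037/2 = 0.0185 per half-year; n = 30·2 = 60.
Annuity factor a(60|0.0185) = 36.058457; PV = 4025 × 36.058457 = 145,135.2875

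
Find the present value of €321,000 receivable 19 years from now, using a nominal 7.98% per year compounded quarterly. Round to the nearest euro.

i = 0.0798/4 = 0.01995 per quarter; n = 19·4 = 76.
PV = 321,000 / (1 + 0.01995)^76 = 321,000 / 4.487403 = 71,533.5829

€71,534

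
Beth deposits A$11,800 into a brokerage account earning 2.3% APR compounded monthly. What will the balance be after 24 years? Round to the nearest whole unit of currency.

A$20,483

With 12 periods per year: i = 0.00191667, n = 288.
FV = PV·(1+i)^n = 11,800 × 1.735806 = 20,482.5070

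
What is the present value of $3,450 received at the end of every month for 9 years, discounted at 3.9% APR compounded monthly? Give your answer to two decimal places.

$313,807.19

With 12 periods per year: i = 0.00325, n = 108.
PV = PMT · [1 − (1+i)^(−n)] / i = 3450 · 90.958605 = 313,807.1862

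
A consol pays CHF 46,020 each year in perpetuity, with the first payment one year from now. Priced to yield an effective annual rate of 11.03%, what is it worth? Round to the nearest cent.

PV = PMT / i = 46020 / 0.1103 = 417,225.7480

CHF 417,225.75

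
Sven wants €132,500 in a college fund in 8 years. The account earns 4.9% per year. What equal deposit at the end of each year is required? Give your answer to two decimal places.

PMT = 132500 / ( [(1+0.049)^8 − 1] / 0.049 ) = 132500 / 9.515022 = 13,925.3484

€13,925.35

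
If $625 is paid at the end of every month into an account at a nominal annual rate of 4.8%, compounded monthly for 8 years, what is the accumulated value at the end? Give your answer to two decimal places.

$72,972.08

With 12 periods per year: i = 0.004, n = 96.
Accumulation factor s(96|0.004) = 116.755334; FV = 625 × 116.755334 = 72,972.0835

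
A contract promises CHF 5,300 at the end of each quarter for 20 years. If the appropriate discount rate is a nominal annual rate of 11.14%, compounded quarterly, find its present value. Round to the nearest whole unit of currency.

CHF 169,167

i = 0.1114/4 = 0.02785 per quarter; n = 20·4 = 80.
PV = PMT · [1 − (1+i)^(−n)] / i = 5300 · 31.918271 = 169,166.8385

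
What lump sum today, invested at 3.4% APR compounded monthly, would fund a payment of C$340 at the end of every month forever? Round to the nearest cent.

Periodic rate i = 0.034/12 = 0.00283333.
PV = C/r = 340/0.00283333 = 120,000.0000

C$120,000.00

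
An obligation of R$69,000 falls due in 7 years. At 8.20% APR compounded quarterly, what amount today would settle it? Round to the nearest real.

R$39,092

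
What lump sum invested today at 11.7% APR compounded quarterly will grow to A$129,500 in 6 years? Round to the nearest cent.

A$64,828.91

With 4 periods per year: i = 0.02925, n = 24.
PV = 129,500 / (1 + 0.02925)^24 = 129,500 / 1.997565 = 64,828.9149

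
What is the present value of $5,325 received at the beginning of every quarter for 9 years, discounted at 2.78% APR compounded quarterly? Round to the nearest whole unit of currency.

i = 0.0278/4 = 0.00695 per quarter; n = 9·4 = 36.
PV = PMT · [1 − (1+i)^(−n)] / i × (1+i) = 5325 · 31.973314 = 170,257.8974
(annuity-due: payments at period start, so ×(1+i).)

$170,258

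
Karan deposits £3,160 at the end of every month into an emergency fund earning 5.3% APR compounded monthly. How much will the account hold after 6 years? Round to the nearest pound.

Periodic rate i = 0.053/12 = 0.00441667; n = 6 × 12 = 72 periods.
FV = 3160 × [(1+0.00441667)^72 − 1] / 0.00441667 = 3160 × 84.546628 = 267,167.3453

£267,167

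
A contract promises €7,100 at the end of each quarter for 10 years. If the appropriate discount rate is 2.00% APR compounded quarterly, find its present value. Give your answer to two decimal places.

€256,822.82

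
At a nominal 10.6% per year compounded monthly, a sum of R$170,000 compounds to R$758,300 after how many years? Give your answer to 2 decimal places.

Periodic rate i = 0.106/12 = 0.00883333.
(1+i)^n = 758300/170000 = 4.46059, so n = ln 4.46059 / ln 1.00883 = 170.0236 months
= 170.0236/12 years

14.17 years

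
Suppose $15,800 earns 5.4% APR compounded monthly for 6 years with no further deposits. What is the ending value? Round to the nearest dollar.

$21,830

With 12 periods per year: i = 0.0045, n = 72.
15,800 × (1+0.0045)^72 = 15,800 × 1.381643 = 21,829.9552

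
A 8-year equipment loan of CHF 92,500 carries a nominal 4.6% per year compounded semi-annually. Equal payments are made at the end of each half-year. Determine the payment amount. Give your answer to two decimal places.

CHF 6,975.59

With 2 periods per year: i = 0.023, n = 16.
PMT = 92500 / ( [1 − (1+0.023)^(−16)] / 0.023 ) = 92500 / 13.260518 = 6,975.5949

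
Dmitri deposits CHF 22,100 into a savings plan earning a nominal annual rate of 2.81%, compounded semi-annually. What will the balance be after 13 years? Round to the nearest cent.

CHF 31,764.05

With 2 periods per year: i = 0.01405, n = 26.
22,100 × (1+0.01405)^26 = 22,100 × 1.437287 = 31,764.0505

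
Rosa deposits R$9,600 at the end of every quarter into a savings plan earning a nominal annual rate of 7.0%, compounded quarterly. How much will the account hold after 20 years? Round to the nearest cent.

Periodic rate i = 0.07/4 = 0.0175; n = 20 × 4 = 80 periods.
FV = 9600 × [(1+0.0175)^80 − 1] / 0.0175 = 9600 × 171.793824 = 1,649,220.7127

R$1,649,220.71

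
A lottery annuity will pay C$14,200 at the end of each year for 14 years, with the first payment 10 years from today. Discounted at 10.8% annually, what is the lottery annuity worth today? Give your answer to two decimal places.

PV at t=9 (ordinary 14-year annuity): 14200 × a(14|0.108) = 14200 × 7.056233 = 100,198.5140
Discount back 9 years: 100,198.5140 × (1+0.108)^(−9) = 100,198.5140 × 0.397322 = 39,811.0321

C$39,811.03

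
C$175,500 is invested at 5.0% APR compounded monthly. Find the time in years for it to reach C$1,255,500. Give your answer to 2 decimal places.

Periodic rate i = 0.05/12 = 0.00416667.
(1+i)^n = 1.2555e+06/175500 = 7.15385, so n = ln 7.15385 / ln 1.00417 = 473.2192 months
= 473.2192/12 years

39.43 years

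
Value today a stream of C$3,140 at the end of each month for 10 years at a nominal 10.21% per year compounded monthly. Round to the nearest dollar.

i = 0.1021/12 = 0.00850833 per month; n = 10·12 = 120.
PV = 3140 × [1 − (1+0.00850833)^(−120)] / 0.00850833 = 3140 × 75.009549 = 235,529.9848

C$235,530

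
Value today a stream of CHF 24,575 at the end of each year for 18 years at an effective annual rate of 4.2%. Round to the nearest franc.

CHF 306,105

PV = PMT · [1 − (1+i)^(−n)] / i = 24575 · 12.455971 = 306,105.4977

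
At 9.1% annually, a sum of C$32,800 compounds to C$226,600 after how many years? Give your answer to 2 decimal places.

n = ln(226600/32800) / ln(1+0.091) = ln(6.90854) / 0.087095 = 22.1915 years

22.19 years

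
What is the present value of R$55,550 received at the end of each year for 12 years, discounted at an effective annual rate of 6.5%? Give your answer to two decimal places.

R$453,217.19

PV = 55550 × [1 − (1+0.065)^(−12)] / 0.065 = 55550 × 8.158725 = 453,217.1914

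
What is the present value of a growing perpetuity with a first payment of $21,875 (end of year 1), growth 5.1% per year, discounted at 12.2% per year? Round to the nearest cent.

PV = PMT / (i − g) = 21875 / (0.122 − 0.051) = 21875 / 0.071000 = 308,098.5915

$308,098.59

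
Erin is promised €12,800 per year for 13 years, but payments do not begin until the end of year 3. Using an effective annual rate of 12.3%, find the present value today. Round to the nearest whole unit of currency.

€64,253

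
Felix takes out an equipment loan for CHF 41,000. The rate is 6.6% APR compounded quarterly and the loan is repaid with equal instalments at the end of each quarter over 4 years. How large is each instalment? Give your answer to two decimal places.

CHF 2,936.58

Periodic rate i = 0.066/4 = 0.0165; n = 4 × 4 = 16 periods.
PMT = 41000 / ( [1 − (1+0.0165)^(−16)] / 0.0165 ) = 41000 / 13.961831 = 2,936.5777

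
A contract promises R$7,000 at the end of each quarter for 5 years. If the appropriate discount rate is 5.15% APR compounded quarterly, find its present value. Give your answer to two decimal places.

Periodic rate i = 0.0515/4 = 0.012875; n = 5 × 4 = 20 periods.
PV = PMT · [1 − (1+i)^(−n)] / i = 7000 · 17.533739 = 122,736.1701

R$122,736.17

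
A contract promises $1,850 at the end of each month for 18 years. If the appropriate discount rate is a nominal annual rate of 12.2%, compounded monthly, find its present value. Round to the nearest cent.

$161,498.15

i = 0.122/12 = 0.0101667 per month; n = 18·12 = 216.
PV = 1850 × [1 − (1+0.0101667)^(−216)] / 0.0101667 = 1850 × 87.296299 = 161,498.1540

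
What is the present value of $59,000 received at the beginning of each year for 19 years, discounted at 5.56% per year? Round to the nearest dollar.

$719,480

PV = 59000 × [1 − (1+0.0556)^(−19)] / 0.0556 × (1+i) = 59000 × 12.194571 = 719,479.6711
Payments are at the start of each period, so multiply by (1+i).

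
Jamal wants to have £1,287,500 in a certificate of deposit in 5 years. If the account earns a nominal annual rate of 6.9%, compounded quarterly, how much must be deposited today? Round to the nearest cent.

Periodic rate i = 0.069/4 = 0.01725; n = 5 × 4 = 20 periods.
Discount factor = (1+0.01725)^(−20) = 0.710307; PV = 1,287,500 × 0.710307 = 914,520.1254

£914,520.13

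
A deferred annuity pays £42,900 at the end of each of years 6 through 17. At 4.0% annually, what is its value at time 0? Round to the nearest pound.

Value one period before first payment (t=5): 42900 × [1 − (1+0.04)^(−12)] / 0.04 = 42900 × 9.385074 = 402,619.6643
PV₀ = 402,619.6643 / (1+0.04)^5 = 402,619.6643 / 1.216653 = 330,924.0158

£330,924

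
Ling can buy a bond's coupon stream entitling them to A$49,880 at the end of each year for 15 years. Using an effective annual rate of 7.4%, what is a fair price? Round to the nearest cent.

A$443,044.20

PV = 49880 × [1 − (1+0.074)^(−15)] / 0.074 = 49880 × 8.882201 = 443,044.2006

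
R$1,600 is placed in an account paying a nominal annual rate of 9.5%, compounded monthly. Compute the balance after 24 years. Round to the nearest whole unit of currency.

With 12 periods per year: i = 0.00791667, n = 288.
FV = 1,600 × (1 + 0.00791667)^288 = 15,502.8826

R$15,503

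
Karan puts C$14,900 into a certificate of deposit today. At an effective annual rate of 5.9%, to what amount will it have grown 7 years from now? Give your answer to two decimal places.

C$22,256.56

FV = 14,900 × (1 + 0.059)^7 = 22,256.5574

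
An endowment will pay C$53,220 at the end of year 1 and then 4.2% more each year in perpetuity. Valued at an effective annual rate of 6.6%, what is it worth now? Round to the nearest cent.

C$2,217,500.00

PV = D₁/(r − g) = 53220/(0.066 − 0.042) = 2,217,500.0000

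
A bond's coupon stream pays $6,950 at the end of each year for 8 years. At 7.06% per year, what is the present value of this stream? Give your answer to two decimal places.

$41,404.20

PV = 6950 × [1 − (1+0.0706)^(−8)] / 0.0706 = 6950 × 5.957439 = 41,404.2018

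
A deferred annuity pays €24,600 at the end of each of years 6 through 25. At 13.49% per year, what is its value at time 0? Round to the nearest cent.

Value one period before first payment (t=5): 24600 × [1 − (1+0.1349)^(−20)] / 0.1349 = 24600 × 6.822920 = 167,843.8325
PV₀ = 167,843.8325 / (1+0.1349)^5 = 167,843.8325 / 1.882730 = 89,149.1912

€89,149.19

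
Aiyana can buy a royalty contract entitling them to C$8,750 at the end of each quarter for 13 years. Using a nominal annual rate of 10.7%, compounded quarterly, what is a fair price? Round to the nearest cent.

With 4 periods per year: i = 0.02675, n = 52.
PV = PMT · [1 − (1+i)^(−n)] / i = 8750 · 27.909661 = 244,209.5347

C$244,209.53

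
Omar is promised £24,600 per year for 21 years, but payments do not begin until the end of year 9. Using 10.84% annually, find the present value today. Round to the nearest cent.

£88,143.26

Value one period before first payment (t=8): 24600 × [1 − (1+0.1084)^(−21)] / 0.1084 = 24600 × 8.162556 = 200,798.8714
Discount back 8 years: 200,798.8714 × (1+0.1084)^(−8) = 200,798.8714 × 0.438963 = 88,143.2644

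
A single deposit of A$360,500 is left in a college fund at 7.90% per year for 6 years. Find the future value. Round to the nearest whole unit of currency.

FV = PV·(1+i)^n = 360,500 × 1.578079 = 568,897.3846

A$568,897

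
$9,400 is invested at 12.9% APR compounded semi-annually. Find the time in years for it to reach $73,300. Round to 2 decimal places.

16.43 years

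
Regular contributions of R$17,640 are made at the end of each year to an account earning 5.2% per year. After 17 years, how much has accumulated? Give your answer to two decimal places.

R$463,856.63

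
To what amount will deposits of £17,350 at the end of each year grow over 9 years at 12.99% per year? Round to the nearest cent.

FV = 17350 × [(1+0.1299)^9 − 1] / 0.1299 = 17350 × 15.409162 = 267,348.9662

£267,348.97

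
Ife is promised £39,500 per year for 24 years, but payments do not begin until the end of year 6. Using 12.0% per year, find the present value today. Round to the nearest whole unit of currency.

£174,473

Value one period before first payment (t=5): 39500 × [1 − (1+0.12)^(−24)] / 0.12 = 39500 × 7.784316 = 307,480.4743
PV₀ = 307,480.4743 / (1+0.12)^5 = 307,480.4743 / 1.762342 = 174,472.6787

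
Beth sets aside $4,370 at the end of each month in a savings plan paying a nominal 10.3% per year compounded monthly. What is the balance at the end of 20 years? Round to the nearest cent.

$3,450,501.87

Periodic rate i = 0.103/12 = 0.00858333; n = 20 × 12 = 240 periods.
FV = 4370 × [(1+0.00858333)^240 − 1] / 0.00858333 = 4370 × 789.588529 = 3,450,501.8721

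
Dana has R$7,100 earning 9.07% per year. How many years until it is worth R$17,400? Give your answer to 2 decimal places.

10.32 years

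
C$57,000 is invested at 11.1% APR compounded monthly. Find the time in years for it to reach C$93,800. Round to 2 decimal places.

4.51 years

Periodic rate i = 0.111/12 = 0.00925.
(1+i)^n = 93800/57000 = 1.64561, so n = ln 1.64561 / ln 1.00925 = 54.0988 months
= 54.0988/12 years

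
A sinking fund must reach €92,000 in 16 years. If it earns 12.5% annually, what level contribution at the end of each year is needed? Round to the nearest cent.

FV-annuity factor = 44.666001; PMT = 92000 / 44.666001 = 2,059.7322

€2,059.73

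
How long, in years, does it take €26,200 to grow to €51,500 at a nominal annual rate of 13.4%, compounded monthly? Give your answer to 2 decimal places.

5.07 years

Periodic rate i = 0.134/12 = 0.0111667.
(1+i)^n = 51500/26200 = 1.96565, so n = ln 1.96565 / ln 1.01117 = 60.8587 months
= 60.8587/12 years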